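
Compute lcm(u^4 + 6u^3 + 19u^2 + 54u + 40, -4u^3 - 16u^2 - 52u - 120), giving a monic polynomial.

Apply the Euclidean algorithm:
  u^4 + 6u^3 + 19u^2 + 54u + 40 = (-(1/4)u - 1/2)(-4u^3 - 16u^2 - 52u - 120) + (-2u^2 - 2u - 20)
  -4u^3 - 16u^2 - 52u - 120 = (2u + 6)(-2u^2 - 2u - 20) + (0)
Last nonzero remainder: -2u^2 - 2u - 20. Dividing through by -2 gives the monic gcd u^2 + u + 10.
Then lcm(f, g) = f·g / gcd(f, g); expanding and making the result monic gives the answer.

u^5 + 9u^4 + 37u^3 + 111u^2 + 202u + 120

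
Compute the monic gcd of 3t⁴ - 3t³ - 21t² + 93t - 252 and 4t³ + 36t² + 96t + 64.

Apply the Euclidean algorithm:
  3t⁴ - 3t³ - 21t² + 93t - 252 = ((3/4)t - 15/2)(4t³ + 36t² + 96t + 64) + (177t² + 765t + 228)
  4t³ + 36t² + 96t + 64 = ((4/177)t + 368/3481)(177t² + 765t + 228) + ((34720/3481)t + 138880/3481)
  177t² + 765t + 228 = ((616137/34720)t + 198417/34720)((34720/3481)t + 138880/3481) + (0)
Last nonzero remainder: (34720/3481)t + 138880/3481. Dividing through by 34720/3481 gives the monic gcd t + 4.

t + 4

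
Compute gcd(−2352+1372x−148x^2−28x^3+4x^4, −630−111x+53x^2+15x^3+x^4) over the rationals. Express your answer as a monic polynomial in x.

−21+4x+x^2

Repeated division with remainder:
  4x^4−28x^3−148x^2+1372x−2352 = (4)(x^4+15x^3+53x^2−111x−630) + (−88x^3−360x^2+1816x+168)
  x^4+15x^3+53x^2−111x−630 = (−(1/88)x−15/121)(−88x^3−360x^2+1816x+168) + ((3510/121)x^2+(14040/121)x−73710/121)
  −88x^3−360x^2+1816x+168 = (−(5324/1755)x−484/1755)((3510/121)x^2+(14040/121)x−73710/121) + (0)
Last nonzero remainder: (3510/121)x^2+(14040/121)x−73710/121. Dividing through by 3510/121 gives the monic gcd x^2+4x−21.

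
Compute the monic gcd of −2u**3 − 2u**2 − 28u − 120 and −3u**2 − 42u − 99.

Euclidean algorithm in ℚ[u]:
  −2u**3 − 2u**2 − 28u − 120 = ((2/3)u − 26/3)(−3u**2 − 42u − 99) + (−326u − 978)
  −3u**2 − 42u − 99 = ((3/326)u + 33/326)(−326u − 978) + (0)
Last nonzero remainder: −326u − 978. Dividing through by −326 gives the monic gcd u + 3.

u + 3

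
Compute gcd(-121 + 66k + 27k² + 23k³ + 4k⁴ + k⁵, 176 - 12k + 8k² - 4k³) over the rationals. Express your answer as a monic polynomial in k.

11 + 2k + k²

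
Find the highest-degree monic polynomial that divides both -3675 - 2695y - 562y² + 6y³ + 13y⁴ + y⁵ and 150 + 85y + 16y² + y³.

Euclidean algorithm in ℚ[y]:
  y⁵ + 13y⁴ + 6y³ - 562y² - 2695y - 3675 = (y² - 3y - 31)(y³ + 16y² + 85y + 150) + (39y² + 390y + 975)
  y³ + 16y² + 85y + 150 = ((1/39)y + 2/13)(39y² + 390y + 975) + (0)
Last nonzero remainder: 39y² + 390y + 975. Dividing through by 39 gives the monic gcd y² + 10y + 25.

25 + 10y + y²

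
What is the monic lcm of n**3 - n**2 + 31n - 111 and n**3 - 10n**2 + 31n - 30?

n**5 - 8n**4 + 48n**3 - 338n**2 + 1087n - 1110

Repeated division with remainder:
  n**3 - n**2 + 31n - 111 = (n**3 - 10n**2 + 31n - 30) + (9n**2 - 81)
  n**3 - 10n**2 + 31n - 30 = ((1/9)n - 10/9)(9n**2 - 81) + (40n - 120)
  9n**2 - 81 = ((9/40)n + 27/40)(40n - 120) + (0)
Last nonzero remainder: 40n - 120. Dividing through by 40 gives the monic gcd n - 3.
Then lcm(f, g) = f·g / gcd(f, g); expanding and making the result monic gives the answer.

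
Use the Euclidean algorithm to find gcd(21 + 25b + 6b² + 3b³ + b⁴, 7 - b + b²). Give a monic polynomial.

7 - b + b²

Euclidean algorithm in ℚ[b]:
  b⁴ + 3b³ + 6b² + 25b + 21 = (b² + 4b + 3)(b² - b + 7) + (0)
The last nonzero remainder b² - b + 7 is already monic.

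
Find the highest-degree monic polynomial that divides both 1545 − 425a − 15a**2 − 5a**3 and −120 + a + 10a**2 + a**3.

−3 + a

By polynomial division,
  −5a**3 − 15a**2 − 425a + 1545 = (−5)(a**3 + 10a**2 + a − 120) + (35a**2 − 420a + 945)
  a**3 + 10a**2 + a − 120 = ((1/35)a + 22/35)(35a**2 − 420a + 945) + (238a − 714)
  35a**2 − 420a + 945 = ((5/34)a − 45/34)(238a − 714) + (0)
Last nonzero remainder: 238a − 714. Dividing through by 238 gives the monic gcd a − 3.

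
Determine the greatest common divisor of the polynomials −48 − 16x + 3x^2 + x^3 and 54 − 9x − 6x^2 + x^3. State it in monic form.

3 + x

Euclidean algorithm in ℚ[x]:
  x^3 + 3x^2 − 16x − 48 = (x^3 − 6x^2 − 9x + 54) + (9x^2 − 7x − 102)
  x^3 − 6x^2 − 9x + 54 = ((1/9)x − 47/81)(9x^2 − 7x − 102) + (−(140/81)x − 140/27)
  9x^2 − 7x − 102 = (−(729/140)x + 1377/70)(−(140/81)x − 140/27) + (0)
Last nonzero remainder: −(140/81)x − 140/27. Dividing through by −140/81 gives the monic gcd x + 3.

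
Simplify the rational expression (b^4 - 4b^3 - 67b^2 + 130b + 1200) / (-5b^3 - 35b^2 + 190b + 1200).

(-b^2 + 3b + 40)/(5b + 40)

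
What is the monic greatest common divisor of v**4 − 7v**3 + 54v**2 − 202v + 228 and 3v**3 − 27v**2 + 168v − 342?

Euclidean algorithm in ℚ[v]:
  v**4 − 7v**3 + 54v**2 − 202v + 228 = ((1/3)v + 2/3)(3v**3 − 27v**2 + 168v − 342) + (16v**2 − 200v + 456)
  3v**3 − 27v**2 + 168v − 342 = ((3/16)v + 21/32)(16v**2 − 200v + 456) + ((855/4)v − 2565/4)
  16v**2 − 200v + 456 = ((64/855)v − 32/45)((855/4)v − 2565/4) + (0)
Last nonzero remainder: (855/4)v − 2565/4. Dividing through by 855/4 gives the monic gcd v − 3.

v − 3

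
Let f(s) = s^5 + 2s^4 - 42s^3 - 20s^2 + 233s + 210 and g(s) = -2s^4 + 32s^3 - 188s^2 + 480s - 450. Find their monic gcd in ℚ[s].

s^2 - 8s + 15

Repeated division with remainder:
  s^5 + 2s^4 - 42s^3 - 20s^2 + 233s + 210 = (-(1/2)s - 9)(-2s^4 + 32s^3 - 188s^2 + 480s - 450) + (152s^3 - 1472s^2 + 4328s - 3840)
  -2s^4 + 32s^3 - 188s^2 + 480s - 450 = (-(1/76)s + 30/361)(152s^3 - 1472s^2 + 4328s - 3840) + (-(3150/361)s^2 + (25200/361)s - 47250/361)
  152s^3 - 1472s^2 + 4328s - 3840 = (-(27436/1575)s + 46208/1575)(-(3150/361)s^2 + (25200/361)s - 47250/361) + (0)
Last nonzero remainder: -(3150/361)s^2 + (25200/361)s - 47250/361. Dividing through by -3150/361 gives the monic gcd s^2 - 8s + 15.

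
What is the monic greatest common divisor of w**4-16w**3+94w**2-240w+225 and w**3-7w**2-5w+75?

w**2-10w+25

Euclidean algorithm in ℚ[w]:
  w**4-16w**3+94w**2-240w+225 = (w-9)(w**3-7w**2-5w+75) + (36w**2-360w+900)
  w**3-7w**2-5w+75 = ((1/36)w+1/12)(36w**2-360w+900) + (0)
Last nonzero remainder: 36w**2-360w+900. Dividing through by 36 gives the monic gcd w**2-10w+25.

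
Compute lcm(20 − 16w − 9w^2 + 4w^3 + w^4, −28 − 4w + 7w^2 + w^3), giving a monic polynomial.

Euclidean algorithm in ℚ[w]:
  w^4 + 4w^3 − 9w^2 − 16w + 20 = (w − 3)(w^3 + 7w^2 − 4w − 28) + (16w^2 − 64)
  w^3 + 7w^2 − 4w − 28 = ((1/16)w + 7/16)(16w^2 − 64) + (0)
Last nonzero remainder: 16w^2 − 64. Dividing through by 16 gives the monic gcd w^2 − 4.
Then lcm(f, g) = f·g / gcd(f, g); expanding and making the result monic gives the answer.

140 − 92w − 79w^2 + 19w^3 + 11w^4 + w^5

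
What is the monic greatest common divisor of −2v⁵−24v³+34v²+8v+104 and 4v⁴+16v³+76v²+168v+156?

Repeated division with remainder:
  −2v⁵−24v³+34v²+8v+104 = (−(1/2)v+2)(4v⁴+16v³+76v²+168v+156) + (−18v³−34v²−250v−208)
  4v⁴+16v³+76v²+168v+156 = (−(2/9)v−38/81)(−18v³−34v²−250v−208) + ((364/81)v²+(364/81)v+4732/81)
  −18v³−34v²−250v−208 = (−(729/182)v−324/91)((364/81)v²+(364/81)v+4732/81) + (0)
Last nonzero remainder: (364/81)v²+(364/81)v+4732/81. Dividing through by 364/81 gives the monic gcd v²+v+13.

v²+v+13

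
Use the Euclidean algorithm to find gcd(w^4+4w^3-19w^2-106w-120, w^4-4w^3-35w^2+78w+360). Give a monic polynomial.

w^3+2w^2-23w-60

Repeated division with remainder:
  w^4+4w^3-19w^2-106w-120 = (w^4-4w^3-35w^2+78w+360) + (8w^3+16w^2-184w-480)
  w^4-4w^3-35w^2+78w+360 = ((1/8)w-3/4)(8w^3+16w^2-184w-480) + (0)
Last nonzero remainder: 8w^3+16w^2-184w-480. Dividing through by 8 gives the monic gcd w^3+2w^2-23w-60.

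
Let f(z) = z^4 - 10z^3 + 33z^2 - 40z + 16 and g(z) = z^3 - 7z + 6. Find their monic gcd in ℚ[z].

Repeated division with remainder:
  z^4 - 10z^3 + 33z^2 - 40z + 16 = (z - 10)(z^3 - 7z + 6) + (40z^2 - 116z + 76)
  z^3 - 7z + 6 = ((1/40)z + 29/400)(40z^2 - 116z + 76) + (-(49/100)z + 49/100)
  40z^2 - 116z + 76 = (-(4000/49)z + 7600/49)(-(49/100)z + 49/100) + (0)
Last nonzero remainder: -(49/100)z + 49/100. Dividing through by -49/100 gives the monic gcd z - 1.

z - 1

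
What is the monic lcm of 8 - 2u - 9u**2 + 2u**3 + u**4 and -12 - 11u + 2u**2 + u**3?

-24 + 14u + 25u**2 - 15u**3 - u**4 + u**5

Apply the Euclidean algorithm:
  u**4 + 2u**3 - 9u**2 - 2u + 8 = (u)(u**3 + 2u**2 - 11u - 12) + (2u**2 + 10u + 8)
  u**3 + 2u**2 - 11u - 12 = ((1/2)u - 3/2)(2u**2 + 10u + 8) + (0)
Last nonzero remainder: 2u**2 + 10u + 8. Dividing through by 2 gives the monic gcd u**2 + 5u + 4.
Then lcm(f, g) = f·g / gcd(f, g); expanding and making the result monic gives the answer.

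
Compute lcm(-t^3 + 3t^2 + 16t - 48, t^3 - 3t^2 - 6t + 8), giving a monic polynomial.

t^5 - 2t^4 - 21t^3 + 38t^2 + 80t - 96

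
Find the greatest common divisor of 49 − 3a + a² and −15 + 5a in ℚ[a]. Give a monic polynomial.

By polynomial division,
  a² − 3a + 49 = ((1/5)a)(5a − 15) + (49)
  5a − 15 = ((5/49)a − 15/49)(49) + (0)
The last nonzero remainder is the constant 49, so the polynomials are coprime and gcd = 1.

1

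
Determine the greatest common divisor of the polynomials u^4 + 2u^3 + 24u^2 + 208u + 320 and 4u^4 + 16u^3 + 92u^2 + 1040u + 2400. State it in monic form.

Apply the Euclidean algorithm:
  u^4 + 2u^3 + 24u^2 + 208u + 320 = (1/4)(4u^4 + 16u^3 + 92u^2 + 1040u + 2400) + (-2u^3 + u^2 - 52u - 280)
  4u^4 + 16u^3 + 92u^2 + 1040u + 2400 = (-2u - 9)(-2u^3 + u^2 - 52u - 280) + (-3u^2 + 12u - 120)
  -2u^3 + u^2 - 52u - 280 = ((2/3)u + 7/3)(-3u^2 + 12u - 120) + (0)
Last nonzero remainder: -3u^2 + 12u - 120. Dividing through by -3 gives the monic gcd u^2 - 4u + 40.

u^2 - 4u + 40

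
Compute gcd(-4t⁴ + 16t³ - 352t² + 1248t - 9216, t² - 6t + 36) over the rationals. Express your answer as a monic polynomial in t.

Euclidean algorithm in ℚ[t]:
  -4t⁴ + 16t³ - 352t² + 1248t - 9216 = (-4t² - 8t - 256)(t² - 6t + 36) + (0)
The last nonzero remainder t² - 6t + 36 is already monic.

t² - 6t + 36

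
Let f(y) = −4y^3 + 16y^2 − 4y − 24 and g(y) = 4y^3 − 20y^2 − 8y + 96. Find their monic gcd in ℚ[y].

Apply the Euclidean algorithm:
  −4y^3 + 16y^2 − 4y − 24 = (−1)(4y^3 − 20y^2 − 8y + 96) + (−4y^2 − 12y + 72)
  4y^3 − 20y^2 − 8y + 96 = (−y + 8)(−4y^2 − 12y + 72) + (160y − 480)
  −4y^2 − 12y + 72 = (−(1/40)y − 3/20)(160y − 480) + (0)
Last nonzero remainder: 160y − 480. Dividing through by 160 gives the monic gcd y − 3.

y − 3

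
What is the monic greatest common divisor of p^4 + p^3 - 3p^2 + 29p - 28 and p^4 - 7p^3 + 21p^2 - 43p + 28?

Apply the Euclidean algorithm:
  p^4 + p^3 - 3p^2 + 29p - 28 = (p^4 - 7p^3 + 21p^2 - 43p + 28) + (8p^3 - 24p^2 + 72p - 56)
  p^4 - 7p^3 + 21p^2 - 43p + 28 = ((1/8)p - 1/2)(8p^3 - 24p^2 + 72p - 56) + (0)
Last nonzero remainder: 8p^3 - 24p^2 + 72p - 56. Dividing through by 8 gives the monic gcd p^3 - 3p^2 + 9p - 7.

p^3 - 3p^2 + 9p - 7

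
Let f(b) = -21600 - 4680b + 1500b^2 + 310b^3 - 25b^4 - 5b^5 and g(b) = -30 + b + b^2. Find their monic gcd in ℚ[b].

Repeated division with remainder:
  -5b^5 - 25b^4 + 310b^3 + 1500b^2 - 4680b - 21600 = (-5b^3 - 20b^2 + 180b + 720)(b^2 + b - 30) + (0)
The last nonzero remainder b^2 + b - 30 is already monic.

-30 + b + b^2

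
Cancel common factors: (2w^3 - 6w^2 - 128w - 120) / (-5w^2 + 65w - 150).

Euclidean algorithm in ℚ[w]:
  2w^3 - 6w^2 - 128w - 120 = (-(2/5)w - 4)(-5w^2 + 65w - 150) + (72w - 720)
  -5w^2 + 65w - 150 = (-(5/72)w + 5/24)(72w - 720) + (0)
Last nonzero remainder: 72w - 720. Dividing through by 72 gives the monic gcd w - 10.
Cancel w - 10 from numerator and denominator to get the reduced form.

(-2w^2 - 14w - 12)/(5w - 15)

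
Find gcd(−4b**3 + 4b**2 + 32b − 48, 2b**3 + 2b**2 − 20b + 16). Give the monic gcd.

b − 2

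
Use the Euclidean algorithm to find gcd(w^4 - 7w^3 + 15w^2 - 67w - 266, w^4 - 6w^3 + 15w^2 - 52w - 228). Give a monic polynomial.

w^3 + 15w + 38

Apply the Euclidean algorithm:
  w^4 - 7w^3 + 15w^2 - 67w - 266 = (w^4 - 6w^3 + 15w^2 - 52w - 228) + (-w^3 - 15w - 38)
  w^4 - 6w^3 + 15w^2 - 52w - 228 = (-w + 6)(-w^3 - 15w - 38) + (0)
Last nonzero remainder: -w^3 - 15w - 38. Dividing through by -1 gives the monic gcd w^3 + 15w + 38.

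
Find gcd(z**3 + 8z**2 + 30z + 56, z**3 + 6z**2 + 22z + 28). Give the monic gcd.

Apply the Euclidean algorithm:
  z**3 + 8z**2 + 30z + 56 = (z**3 + 6z**2 + 22z + 28) + (2z**2 + 8z + 28)
  z**3 + 6z**2 + 22z + 28 = ((1/2)z + 1)(2z**2 + 8z + 28) + (0)
Last nonzero remainder: 2z**2 + 8z + 28. Dividing through by 2 gives the monic gcd z**2 + 4z + 14.

z**2 + 4z + 14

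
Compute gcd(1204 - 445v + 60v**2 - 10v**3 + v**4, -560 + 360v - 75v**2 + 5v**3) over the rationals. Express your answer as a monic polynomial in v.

28 - 11v + v**2

Apply the Euclidean algorithm:
  v**4 - 10v**3 + 60v**2 - 445v + 1204 = ((1/5)v + 1)(5v**3 - 75v**2 + 360v - 560) + (63v**2 - 693v + 1764)
  5v**3 - 75v**2 + 360v - 560 = ((5/63)v - 20/63)(63v**2 - 693v + 1764) + (0)
Last nonzero remainder: 63v**2 - 693v + 1764. Dividing through by 63 gives the monic gcd v**2 - 11v + 28.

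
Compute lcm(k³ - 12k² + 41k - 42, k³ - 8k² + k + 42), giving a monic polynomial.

k⁴ - 10k³ + 17k² + 40k - 84

Euclidean algorithm in ℚ[k]:
  k³ - 12k² + 41k - 42 = (k³ - 8k² + k + 42) + (-4k² + 40k - 84)
  k³ - 8k² + k + 42 = (-(1/4)k - 1/2)(-4k² + 40k - 84) + (0)
Last nonzero remainder: -4k² + 40k - 84. Dividing through by -4 gives the monic gcd k² - 10k + 21.
Then lcm(f, g) = f·g / gcd(f, g); expanding and making the result monic gives the answer.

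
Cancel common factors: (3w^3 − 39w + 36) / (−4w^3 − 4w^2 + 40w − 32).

(−3w + 9)/(4w − 8)

Euclidean algorithm in ℚ[w]:
  3w^3 − 39w + 36 = (−3/4)(−4w^3 − 4w^2 + 40w − 32) + (−3w^2 − 9w + 12)
  −4w^3 − 4w^2 + 40w − 32 = ((4/3)w − 8/3)(−3w^2 − 9w + 12) + (0)
Last nonzero remainder: −3w^2 − 9w + 12. Dividing through by −3 gives the monic gcd w^2 + 3w − 4.
Cancel w^2 + 3w − 4 from numerator and denominator to get the reduced form.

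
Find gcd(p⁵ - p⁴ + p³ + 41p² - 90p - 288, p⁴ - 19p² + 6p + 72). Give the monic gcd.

Apply the Euclidean algorithm:
  p⁵ - p⁴ + p³ + 41p² - 90p - 288 = (p - 1)(p⁴ - 19p² + 6p + 72) + (20p³ + 16p² - 156p - 216)
  p⁴ - 19p² + 6p + 72 = ((1/20)p - 1/25)(20p³ + 16p² - 156p - 216) + (-(264/25)p² + (264/25)p + 1584/25)
  20p³ + 16p² - 156p - 216 = (-(125/66)p - 75/22)(-(264/25)p² + (264/25)p + 1584/25) + (0)
Last nonzero remainder: -(264/25)p² + (264/25)p + 1584/25. Dividing through by -264/25 gives the monic gcd p² - p - 6.

p² - p - 6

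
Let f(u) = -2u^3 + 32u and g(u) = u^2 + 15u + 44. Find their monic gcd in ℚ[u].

Euclidean algorithm in ℚ[u]:
  -2u^3 + 32u = (-2u + 30)(u^2 + 15u + 44) + (-330u - 1320)
  u^2 + 15u + 44 = (-(1/330)u - 1/30)(-330u - 1320) + (0)
Last nonzero remainder: -330u - 1320. Dividing through by -330 gives the monic gcd u + 4.

u + 4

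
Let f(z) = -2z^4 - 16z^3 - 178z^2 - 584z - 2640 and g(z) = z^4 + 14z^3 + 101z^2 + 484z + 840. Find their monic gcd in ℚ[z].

z^2 + 4z + 40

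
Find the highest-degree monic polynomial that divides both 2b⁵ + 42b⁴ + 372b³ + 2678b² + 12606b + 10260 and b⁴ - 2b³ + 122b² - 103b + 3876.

Euclidean algorithm in ℚ[b]:
  2b⁵ + 42b⁴ + 372b³ + 2678b² + 12606b + 10260 = (2b + 46)(b⁴ - 2b³ + 122b² - 103b + 3876) + (220b³ - 2728b² + 9592b - 168036)
  b⁴ - 2b³ + 122b² - 103b + 3876 = ((1/220)b + 13/275)(220b³ - 2728b² + 9592b - 168036) + ((5184/25)b² + (5184/25)b + 295488/25)
  220b³ - 2728b² + 9592b - 168036 = ((1375/1296)b - 18425/1296)((5184/25)b² + (5184/25)b + 295488/25) + (0)
Last nonzero remainder: (5184/25)b² + (5184/25)b + 295488/25. Dividing through by 5184/25 gives the monic gcd b² + b + 57.

b² + b + 57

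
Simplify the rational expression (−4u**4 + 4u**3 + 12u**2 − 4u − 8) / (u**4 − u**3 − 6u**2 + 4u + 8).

(−4u**2 + 4)/(u**2 − 4)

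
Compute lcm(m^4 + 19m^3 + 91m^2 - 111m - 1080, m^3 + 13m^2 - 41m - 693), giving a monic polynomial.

m^6 + 23m^5 + 90m^4 - 1210m^3 - 8531m^2 + 4227m + 83160

By polynomial division,
  m^4 + 19m^3 + 91m^2 - 111m - 1080 = (m + 6)(m^3 + 13m^2 - 41m - 693) + (54m^2 + 828m + 3078)
  m^3 + 13m^2 - 41m - 693 = ((1/54)m - 7/162)(54m^2 + 828m + 3078) + (-(560/9)m - 560)
  54m^2 + 828m + 3078 = (-(243/280)m - 1539/280)(-(560/9)m - 560) + (0)
Last nonzero remainder: -(560/9)m - 560. Dividing through by -560/9 gives the monic gcd m + 9.
Then lcm(f, g) = f·g / gcd(f, g); expanding and making the result monic gives the answer.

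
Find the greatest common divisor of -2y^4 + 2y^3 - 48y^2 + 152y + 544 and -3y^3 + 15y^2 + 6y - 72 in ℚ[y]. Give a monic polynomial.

y^2 - 2y - 8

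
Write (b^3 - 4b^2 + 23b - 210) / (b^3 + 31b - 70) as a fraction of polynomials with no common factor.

Repeated division with remainder:
  b^3 - 4b^2 + 23b - 210 = (b^3 + 31b - 70) + (-4b^2 - 8b - 140)
  b^3 + 31b - 70 = (-(1/4)b + 1/2)(-4b^2 - 8b - 140) + (0)
Last nonzero remainder: -4b^2 - 8b - 140. Dividing through by -4 gives the monic gcd b^2 + 2b + 35.
Cancel b^2 + 2b + 35 from numerator and denominator to get the reduced form.

(b - 6)/(b - 2)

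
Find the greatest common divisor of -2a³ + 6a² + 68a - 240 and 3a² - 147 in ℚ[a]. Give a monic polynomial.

1

Apply the Euclidean algorithm:
  -2a³ + 6a² + 68a - 240 = (-(2/3)a + 2)(3a² - 147) + (-30a + 54)
  3a² - 147 = (-(1/10)a - 9/50)(-30a + 54) + (-3432/25)
  -30a + 54 = ((125/572)a - 225/572)(-3432/25) + (0)
The last nonzero remainder is the constant -3432/25, so the polynomials are coprime and gcd = 1.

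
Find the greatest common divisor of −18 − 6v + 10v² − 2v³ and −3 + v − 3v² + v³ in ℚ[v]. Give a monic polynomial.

−3 + v

Euclidean algorithm in ℚ[v]:
  −2v³ + 10v² − 6v − 18 = (−2)(v³ − 3v² + v − 3) + (4v² − 4v − 24)
  v³ − 3v² + v − 3 = ((1/4)v − 1/2)(4v² − 4v − 24) + (5v − 15)
  4v² − 4v − 24 = ((4/5)v + 8/5)(5v − 15) + (0)
Last nonzero remainder: 5v − 15. Dividing through by 5 gives the monic gcd v − 3.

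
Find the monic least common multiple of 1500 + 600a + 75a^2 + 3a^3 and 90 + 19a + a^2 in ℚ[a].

4500 + 2300a + 425a^2 + 34a^3 + a^4

Repeated division with remainder:
  3a^3 + 75a^2 + 600a + 1500 = (3a + 18)(a^2 + 19a + 90) + (-12a - 120)
  a^2 + 19a + 90 = (-(1/12)a - 3/4)(-12a - 120) + (0)
Last nonzero remainder: -12a - 120. Dividing through by -12 gives the monic gcd a + 10.
Then lcm(f, g) = f·g / gcd(f, g); expanding and making the result monic gives the answer.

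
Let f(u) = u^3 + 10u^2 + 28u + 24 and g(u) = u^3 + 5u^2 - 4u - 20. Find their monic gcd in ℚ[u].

Apply the Euclidean algorithm:
  u^3 + 10u^2 + 28u + 24 = (u^3 + 5u^2 - 4u - 20) + (5u^2 + 32u + 44)
  u^3 + 5u^2 - 4u - 20 = ((1/5)u - 7/25)(5u^2 + 32u + 44) + (-(96/25)u - 192/25)
  5u^2 + 32u + 44 = (-(125/96)u - 275/48)(-(96/25)u - 192/25) + (0)
Last nonzero remainder: -(96/25)u - 192/25. Dividing through by -96/25 gives the monic gcd u + 2.

u + 2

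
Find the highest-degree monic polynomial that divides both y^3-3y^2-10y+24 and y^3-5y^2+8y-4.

y-2

Euclidean algorithm in ℚ[y]:
  y^3-3y^2-10y+24 = (y^3-5y^2+8y-4) + (2y^2-18y+28)
  y^3-5y^2+8y-4 = ((1/2)y+2)(2y^2-18y+28) + (30y-60)
  2y^2-18y+28 = ((1/15)y-7/15)(30y-60) + (0)
Last nonzero remainder: 30y-60. Dividing through by 30 gives the monic gcd y-2.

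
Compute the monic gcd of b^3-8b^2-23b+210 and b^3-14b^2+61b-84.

b-7

By polynomial division,
  b^3-8b^2-23b+210 = (b^3-14b^2+61b-84) + (6b^2-84b+294)
  b^3-14b^2+61b-84 = ((1/6)b)(6b^2-84b+294) + (12b-84)
  6b^2-84b+294 = ((1/2)b-7/2)(12b-84) + (0)
Last nonzero remainder: 12b-84. Dividing through by 12 gives the monic gcd b-7.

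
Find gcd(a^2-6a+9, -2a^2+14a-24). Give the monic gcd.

Euclidean algorithm in ℚ[a]:
  a^2-6a+9 = (-1/2)(-2a^2+14a-24) + (a-3)
  -2a^2+14a-24 = (-2a+8)(a-3) + (0)
The last nonzero remainder a-3 is already monic.

a-3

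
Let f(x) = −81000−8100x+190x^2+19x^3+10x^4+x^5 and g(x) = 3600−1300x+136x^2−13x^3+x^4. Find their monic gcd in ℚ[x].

−900+100x−9x^2+x^3

Apply the Euclidean algorithm:
  x^5+10x^4+19x^3+190x^2−8100x−81000 = (x+23)(x^4−13x^3+136x^2−1300x+3600) + (182x^3−1638x^2+18200x−163800)
  x^4−13x^3+136x^2−1300x+3600 = ((1/182)x−2/91)(182x^3−1638x^2+18200x−163800) + (0)
Last nonzero remainder: 182x^3−1638x^2+18200x−163800. Dividing through by 182 gives the monic gcd x^3−9x^2+100x−900.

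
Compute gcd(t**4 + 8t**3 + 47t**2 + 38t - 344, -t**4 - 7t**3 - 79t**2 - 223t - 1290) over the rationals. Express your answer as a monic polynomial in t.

Euclidean algorithm in ℚ[t]:
  t**4 + 8t**3 + 47t**2 + 38t - 344 = (-1)(-t**4 - 7t**3 - 79t**2 - 223t - 1290) + (t**3 - 32t**2 - 185t - 1634)
  -t**4 - 7t**3 - 79t**2 - 223t - 1290 = (-t - 39)(t**3 - 32t**2 - 185t - 1634) + (-1512t**2 - 9072t - 65016)
  t**3 - 32t**2 - 185t - 1634 = (-(1/1512)t + 19/756)(-1512t**2 - 9072t - 65016) + (0)
Last nonzero remainder: -1512t**2 - 9072t - 65016. Dividing through by -1512 gives the monic gcd t**2 + 6t + 43.

t**2 + 6t + 43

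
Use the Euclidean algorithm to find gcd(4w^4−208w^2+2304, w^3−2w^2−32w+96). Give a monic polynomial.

w^2+2w−24

Apply the Euclidean algorithm:
  4w^4−208w^2+2304 = (4w+8)(w^3−2w^2−32w+96) + (−64w^2−128w+1536)
  w^3−2w^2−32w+96 = (−(1/64)w+1/16)(−64w^2−128w+1536) + (0)
Last nonzero remainder: −64w^2−128w+1536. Dividing through by −64 gives the monic gcd w^2+2w−24.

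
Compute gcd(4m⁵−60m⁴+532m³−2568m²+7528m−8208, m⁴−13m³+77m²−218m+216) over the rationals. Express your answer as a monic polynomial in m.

m³−9m²+41m−54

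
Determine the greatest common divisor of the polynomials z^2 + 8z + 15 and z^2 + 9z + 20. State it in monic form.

z + 5

Euclidean algorithm in ℚ[z]:
  z^2 + 8z + 15 = (z^2 + 9z + 20) + (-z - 5)
  z^2 + 9z + 20 = (-z - 4)(-z - 5) + (0)
Last nonzero remainder: -z - 5. Dividing through by -1 gives the monic gcd z + 5.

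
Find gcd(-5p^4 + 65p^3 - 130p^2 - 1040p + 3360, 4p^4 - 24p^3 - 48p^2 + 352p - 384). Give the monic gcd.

p^2 - 2p - 24

By polynomial division,
  -5p^4 + 65p^3 - 130p^2 - 1040p + 3360 = (-5/4)(4p^4 - 24p^3 - 48p^2 + 352p - 384) + (35p^3 - 190p^2 - 600p + 2880)
  4p^4 - 24p^3 - 48p^2 + 352p - 384 = ((4/35)p - 16/245)(35p^3 - 190p^2 - 600p + 2880) + ((400/49)p^2 - (800/49)p - 9600/49)
  35p^3 - 190p^2 - 600p + 2880 = ((343/80)p - 147/10)((400/49)p^2 - (800/49)p - 9600/49) + (0)
Last nonzero remainder: (400/49)p^2 - (800/49)p - 9600/49. Dividing through by 400/49 gives the monic gcd p^2 - 2p - 24.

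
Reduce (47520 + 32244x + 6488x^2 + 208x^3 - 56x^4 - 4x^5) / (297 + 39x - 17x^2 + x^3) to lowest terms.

(-1440 - 628x - 88x^2 - 4x^3)/(-9 + x)

Euclidean algorithm in ℚ[x]:
  -4x^5 - 56x^4 + 208x^3 + 6488x^2 + 32244x + 47520 = (-4x^2 - 124x - 1744)(x^3 - 17x^2 + 39x + 297) + (-17136x^2 + 137088x + 565488)
  x^3 - 17x^2 + 39x + 297 = (-(1/17136)x + 1/1904)(-17136x^2 + 137088x + 565488) + (0)
Last nonzero remainder: -17136x^2 + 137088x + 565488. Dividing through by -17136 gives the monic gcd x^2 - 8x - 33.
Cancel x^2 - 8x - 33 from numerator and denominator to get the reduced form.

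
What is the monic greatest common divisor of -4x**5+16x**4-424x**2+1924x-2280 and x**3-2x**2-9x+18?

x**2-5x+6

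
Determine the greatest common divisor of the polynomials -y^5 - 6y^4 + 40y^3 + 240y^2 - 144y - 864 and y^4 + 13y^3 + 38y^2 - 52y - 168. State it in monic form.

y^3 + 6y^2 - 4y - 24

By polynomial division,
  -y^5 - 6y^4 + 40y^3 + 240y^2 - 144y - 864 = (-y + 7)(y^4 + 13y^3 + 38y^2 - 52y - 168) + (-13y^3 - 78y^2 + 52y + 312)
  y^4 + 13y^3 + 38y^2 - 52y - 168 = (-(1/13)y - 7/13)(-13y^3 - 78y^2 + 52y + 312) + (0)
Last nonzero remainder: -13y^3 - 78y^2 + 52y + 312. Dividing through by -13 gives the monic gcd y^3 + 6y^2 - 4y - 24.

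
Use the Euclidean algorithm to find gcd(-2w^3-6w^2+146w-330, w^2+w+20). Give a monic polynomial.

1

Apply the Euclidean algorithm:
  -2w^3-6w^2+146w-330 = (-2w-4)(w^2+w+20) + (190w-250)
  w^2+w+20 = ((1/190)w+22/1805)(190w-250) + (8320/361)
  190w-250 = ((6859/832)w-9025/832)(8320/361) + (0)
The last nonzero remainder is the constant 8320/361, so the polynomials are coprime and gcd = 1.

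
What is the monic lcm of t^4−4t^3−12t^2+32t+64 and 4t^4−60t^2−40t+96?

Euclidean algorithm in ℚ[t]:
  t^4−4t^3−12t^2+32t+64 = (1/4)(4t^4−60t^2−40t+96) + (−4t^3+3t^2+42t+40)
  4t^4−60t^2−40t+96 = (−t−3/4)(−4t^3+3t^2+42t+40) + (−(63/4)t^2+(63/2)t+126)
  −4t^3+3t^2+42t+40 = ((16/63)t+20/63)(−(63/4)t^2+(63/2)t+126) + (0)
Last nonzero remainder: −(63/4)t^2+(63/2)t+126. Dividing through by −63/4 gives the monic gcd t^2−2t−8.
Then lcm(f, g) = f·g / gcd(f, g); expanding and making the result monic gives the answer.

t^6−2t^5−23t^4+20t^3+164t^2+32t−192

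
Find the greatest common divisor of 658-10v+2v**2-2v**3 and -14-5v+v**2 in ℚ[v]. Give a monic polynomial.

-7+v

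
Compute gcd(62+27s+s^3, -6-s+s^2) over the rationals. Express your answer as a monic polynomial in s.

2+s

Euclidean algorithm in ℚ[s]:
  s^3+27s+62 = (s+1)(s^2-s-6) + (34s+68)
  s^2-s-6 = ((1/34)s-3/34)(34s+68) + (0)
Last nonzero remainder: 34s+68. Dividing through by 34 gives the monic gcd s+2.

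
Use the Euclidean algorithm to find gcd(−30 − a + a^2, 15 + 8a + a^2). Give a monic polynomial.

By polynomial division,
  a^2 − a − 30 = (a^2 + 8a + 15) + (−9a − 45)
  a^2 + 8a + 15 = (−(1/9)a − 1/3)(−9a − 45) + (0)
Last nonzero remainder: −9a − 45. Dividing through by −9 gives the monic gcd a + 5.

5 + a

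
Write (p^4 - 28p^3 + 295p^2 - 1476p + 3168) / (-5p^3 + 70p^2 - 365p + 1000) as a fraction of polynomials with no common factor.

Euclidean algorithm in ℚ[p]:
  p^4 - 28p^3 + 295p^2 - 1476p + 3168 = (-(1/5)p + 14/5)(-5p^3 + 70p^2 - 365p + 1000) + (26p^2 - 254p + 368)
  -5p^3 + 70p^2 - 365p + 1000 = (-(5/26)p + 275/338)(26p^2 - 254p + 368) + (-(14800/169)p + 118400/169)
  26p^2 - 254p + 368 = (-(2197/7400)p + 3887/7400)(-(14800/169)p + 118400/169) + (0)
Last nonzero remainder: -(14800/169)p + 118400/169. Dividing through by -14800/169 gives the monic gcd p - 8.
Cancel p - 8 from numerator and denominator to get the reduced form.

(-p^3 + 20p^2 - 135p + 396)/(5p^2 - 30p + 125)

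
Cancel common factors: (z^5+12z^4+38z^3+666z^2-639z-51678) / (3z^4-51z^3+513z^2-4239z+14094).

Apply the Euclidean algorithm:
  z^5+12z^4+38z^3+666z^2-639z-51678 = ((1/3)z+29/3)(3z^4-51z^3+513z^2-4239z+14094) + (360z^3-2880z^2+35640z-187920)
  3z^4-51z^3+513z^2-4239z+14094 = ((1/120)z-3/40)(360z^3-2880z^2+35640z-187920) + (0)
Last nonzero remainder: 360z^3-2880z^2+35640z-187920. Dividing through by 360 gives the monic gcd z^3-8z^2+99z-522.
Cancel z^3-8z^2+99z-522 from numerator and denominator to get the reduced form.

(z^2+20z+99)/(3z-27)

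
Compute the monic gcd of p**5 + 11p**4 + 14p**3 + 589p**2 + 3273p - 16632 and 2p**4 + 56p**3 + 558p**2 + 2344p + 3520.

p**2 + 19p + 88

Euclidean algorithm in ℚ[p]:
  p**5 + 11p**4 + 14p**3 + 589p**2 + 3273p - 16632 = ((1/2)p - 17/2)(2p**4 + 56p**3 + 558p**2 + 2344p + 3520) + (211p**3 + 4160p**2 + 21437p + 13288)
  2p**4 + 56p**3 + 558p**2 + 2344p + 3520 = ((2/211)p + 3496/44521)(211p**3 + 4160p**2 + 21437p + 13288) + ((1252944/44521)p**2 + (23805936/44521)p + 110259072/44521)
  211p**3 + 4160p**2 + 21437p + 13288 = ((9393931/1252944)p + 6722671/1252944)((1252944/44521)p**2 + (23805936/44521)p + 110259072/44521) + (0)
Last nonzero remainder: (1252944/44521)p**2 + (23805936/44521)p + 110259072/44521. Dividing through by 1252944/44521 gives the monic gcd p**2 + 19p + 88.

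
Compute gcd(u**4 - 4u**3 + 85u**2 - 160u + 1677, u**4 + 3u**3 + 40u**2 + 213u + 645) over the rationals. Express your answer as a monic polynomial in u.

u**2 - 3u + 43

Euclidean algorithm in ℚ[u]:
  u**4 - 4u**3 + 85u**2 - 160u + 1677 = (u**4 + 3u**3 + 40u**2 + 213u + 645) + (-7u**3 + 45u**2 - 373u + 1032)
  u**4 + 3u**3 + 40u**2 + 213u + 645 = (-(1/7)u - 66/49)(-7u**3 + 45u**2 - 373u + 1032) + ((2319/49)u**2 - (6957/49)u + 99717/49)
  -7u**3 + 45u**2 - 373u + 1032 = (-(343/2319)u + 392/773)((2319/49)u**2 - (6957/49)u + 99717/49) + (0)
Last nonzero remainder: (2319/49)u**2 - (6957/49)u + 99717/49. Dividing through by 2319/49 gives the monic gcd u**2 - 3u + 43.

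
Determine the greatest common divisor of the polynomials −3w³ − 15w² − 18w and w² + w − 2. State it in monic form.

w + 2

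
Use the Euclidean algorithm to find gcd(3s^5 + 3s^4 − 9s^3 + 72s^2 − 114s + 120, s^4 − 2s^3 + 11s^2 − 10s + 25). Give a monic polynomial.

s^2 − s + 5

Repeated division with remainder:
  3s^5 + 3s^4 − 9s^3 + 72s^2 − 114s + 120 = (3s + 9)(s^4 − 2s^3 + 11s^2 − 10s + 25) + (−24s^3 + 3s^2 − 99s − 105)
  s^4 − 2s^3 + 11s^2 − 10s + 25 = (−(1/24)s + 5/64)(−24s^3 + 3s^2 − 99s − 105) + ((425/64)s^2 − (425/64)s + 2125/64)
  −24s^3 + 3s^2 − 99s − 105 = (−(1536/425)s − 1344/425)((425/64)s^2 − (425/64)s + 2125/64) + (0)
Last nonzero remainder: (425/64)s^2 − (425/64)s + 2125/64. Dividing through by 425/64 gives the monic gcd s^2 − s + 5.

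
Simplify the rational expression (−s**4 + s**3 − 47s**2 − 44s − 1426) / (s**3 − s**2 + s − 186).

(−s**2 + 6s − 46)/(s − 6)

Repeated division with remainder:
  −s**4 + s**3 − 47s**2 − 44s − 1426 = (−s)(s**3 − s**2 + s − 186) + (−46s**2 − 230s − 1426)
  s**3 − s**2 + s − 186 = (−(1/46)s + 3/23)(−46s**2 − 230s − 1426) + (0)
Last nonzero remainder: −46s**2 − 230s − 1426. Dividing through by −46 gives the monic gcd s**2 + 5s + 31.
Cancel s**2 + 5s + 31 from numerator and denominator to get the reduced form.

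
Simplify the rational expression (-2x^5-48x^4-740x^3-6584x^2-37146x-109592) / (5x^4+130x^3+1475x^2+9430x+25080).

(-2x^3-30x^2-318x-1442)/(5x^2+85x+330)

By polynomial division,
  -2x^5-48x^4-740x^3-6584x^2-37146x-109592 = (-(2/5)x+4/5)(5x^4+130x^3+1475x^2+9430x+25080) + (-254x^3-3992x^2-34658x-129656)
  5x^4+130x^3+1475x^2+9430x+25080 = (-(5/254)x-3265/16129)(-254x^3-3992x^2-34658x-129656) + (-(247520/16129)x^2-(2227680/16129)x-18811520/16129)
  -254x^3-3992x^2-34658x-129656 = ((2048383/123760)x+13758037/123760)(-(247520/16129)x^2-(2227680/16129)x-18811520/16129) + (0)
Last nonzero remainder: -(247520/16129)x^2-(2227680/16129)x-18811520/16129. Dividing through by -247520/16129 gives the monic gcd x^2+9x+76.
Cancel x^2+9x+76 from numerator and denominator to get the reduced form.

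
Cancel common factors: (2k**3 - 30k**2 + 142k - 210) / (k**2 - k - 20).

(2k**2 - 20k + 42)/(k + 4)

Repeated division with remainder:
  2k**3 - 30k**2 + 142k - 210 = (2k - 28)(k**2 - k - 20) + (154k - 770)
  k**2 - k - 20 = ((1/154)k + 2/77)(154k - 770) + (0)
Last nonzero remainder: 154k - 770. Dividing through by 154 gives the monic gcd k - 5.
Cancel k - 5 from numerator and denominator to get the reduced form.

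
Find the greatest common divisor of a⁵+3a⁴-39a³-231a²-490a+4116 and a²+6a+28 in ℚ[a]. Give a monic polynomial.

a²+6a+28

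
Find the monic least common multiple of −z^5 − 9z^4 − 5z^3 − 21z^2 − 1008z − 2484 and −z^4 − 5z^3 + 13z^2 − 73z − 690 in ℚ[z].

Apply the Euclidean algorithm:
  −z^5 − 9z^4 − 5z^3 − 21z^2 − 1008z − 2484 = (z + 4)(−z^4 − 5z^3 + 13z^2 − 73z − 690) + (2z^3 − 26z + 276)
  −z^4 − 5z^3 + 13z^2 − 73z − 690 = (−(1/2)z − 5/2)(2z^3 − 26z + 276) + (0)
Last nonzero remainder: 2z^3 − 26z + 276. Dividing through by 2 gives the monic gcd z^3 − 13z + 138.
Then lcm(f, g) = f·g / gcd(f, g); expanding and making the result monic gives the answer.

z^6 + 14z^5 + 50z^4 + 46z^3 + 1113z^2 + 7524z + 12420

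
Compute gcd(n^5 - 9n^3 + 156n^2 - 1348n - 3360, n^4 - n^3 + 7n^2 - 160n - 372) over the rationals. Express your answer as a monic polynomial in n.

n^2 - 4n - 12

Euclidean algorithm in ℚ[n]:
  n^5 - 9n^3 + 156n^2 - 1348n - 3360 = (n + 1)(n^4 - n^3 + 7n^2 - 160n - 372) + (-15n^3 + 309n^2 - 816n - 2988)
  n^4 - n^3 + 7n^2 - 160n - 372 = (-(1/15)n - 98/75)(-15n^3 + 309n^2 - 816n - 2988) + ((8909/25)n^2 - (35636/25)n - 106908/25)
  -15n^3 + 309n^2 - 816n - 2988 = (-(375/8909)n + 6225/8909)((8909/25)n^2 - (35636/25)n - 106908/25) + (0)
Last nonzero remainder: (8909/25)n^2 - (35636/25)n - 106908/25. Dividing through by 8909/25 gives the monic gcd n^2 - 4n - 12.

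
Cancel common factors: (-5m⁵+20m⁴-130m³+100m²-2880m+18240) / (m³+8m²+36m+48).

(-5m³+50m²-310m+760)/(m+2)

Repeated division with remainder:
  -5m⁵+20m⁴-130m³+100m²-2880m+18240 = (-5m²+60m-430)(m³+8m²+36m+48) + (1620m²+9720m+38880)
  m³+8m²+36m+48 = ((1/1620)m+1/810)(1620m²+9720m+38880) + (0)
Last nonzero remainder: 1620m²+9720m+38880. Dividing through by 1620 gives the monic gcd m²+6m+24.
Cancel m²+6m+24 from numerator and denominator to get the reduced form.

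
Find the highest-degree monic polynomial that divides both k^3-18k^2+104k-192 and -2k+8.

k-4

Euclidean algorithm in ℚ[k]:
  k^3-18k^2+104k-192 = (-(1/2)k^2+7k-24)(-2k+8) + (0)
Last nonzero remainder: -2k+8. Dividing through by -2 gives the monic gcd k-4.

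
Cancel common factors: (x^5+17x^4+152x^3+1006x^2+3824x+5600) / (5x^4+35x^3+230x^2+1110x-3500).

(x^2+8x+16)/(5x-10)

Repeated division with remainder:
  x^5+17x^4+152x^3+1006x^2+3824x+5600 = ((1/5)x+2)(5x^4+35x^3+230x^2+1110x-3500) + (36x^3+324x^2+2304x+12600)
  5x^4+35x^3+230x^2+1110x-3500 = ((5/36)x-5/18)(36x^3+324x^2+2304x+12600) + (0)
Last nonzero remainder: 36x^3+324x^2+2304x+12600. Dividing through by 36 gives the monic gcd x^3+9x^2+64x+350.
Cancel x^3+9x^2+64x+350 from numerator and denominator to get the reduced form.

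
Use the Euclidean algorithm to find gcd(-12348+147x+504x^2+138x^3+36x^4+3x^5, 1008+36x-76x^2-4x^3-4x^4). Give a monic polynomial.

-84+25x-2x^2+x^3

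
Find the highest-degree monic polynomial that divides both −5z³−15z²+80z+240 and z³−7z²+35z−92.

z−4

Euclidean algorithm in ℚ[z]:
  −5z³−15z²+80z+240 = (−5)(z³−7z²+35z−92) + (−50z²+255z−220)
  z³−7z²+35z−92 = (−(1/50)z+19/500)(−50z²+255z−220) + ((2091/100)z−2091/25)
  −50z²+255z−220 = (−(5000/2091)z+5500/2091)((2091/100)z−2091/25) + (0)
Last nonzero remainder: (2091/100)z−2091/25. Dividing through by 2091/100 gives the monic gcd z−4.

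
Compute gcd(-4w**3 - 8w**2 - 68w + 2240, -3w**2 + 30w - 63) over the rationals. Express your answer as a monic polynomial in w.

Apply the Euclidean algorithm:
  -4w**3 - 8w**2 - 68w + 2240 = ((4/3)w + 16)(-3w**2 + 30w - 63) + (-464w + 3248)
  -3w**2 + 30w - 63 = ((3/464)w - 9/464)(-464w + 3248) + (0)
Last nonzero remainder: -464w + 3248. Dividing through by -464 gives the monic gcd w - 7.

w - 7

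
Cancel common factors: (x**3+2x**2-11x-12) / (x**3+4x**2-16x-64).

By polynomial division,
  x**3+2x**2-11x-12 = (x**3+4x**2-16x-64) + (-2x**2+5x+52)
  x**3+4x**2-16x-64 = (-(1/2)x-13/4)(-2x**2+5x+52) + ((105/4)x+105)
  -2x**2+5x+52 = (-(8/105)x+52/105)((105/4)x+105) + (0)
Last nonzero remainder: (105/4)x+105. Dividing through by 105/4 gives the monic gcd x+4.
Cancel x+4 from numerator and denominator to get the reduced form.

(x**2-2x-3)/(x**2-16)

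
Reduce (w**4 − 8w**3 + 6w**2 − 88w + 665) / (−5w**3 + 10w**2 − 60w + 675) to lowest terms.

(−w**3 + 3w**2 + 9w + 133)/(5w**2 + 15w + 135)

Repeated division with remainder:
  w**4 − 8w**3 + 6w**2 − 88w + 665 = (−(1/5)w + 6/5)(−5w**3 + 10w**2 − 60w + 675) + (−18w**2 + 119w − 145)
  −5w**3 + 10w**2 − 60w + 675 = ((5/18)w + 415/324)(−18w**2 + 119w − 145) + (−(55775/324)w + 278875/324)
  −18w**2 + 119w − 145 = ((5832/55775)w − 9396/55775)(−(55775/324)w + 278875/324) + (0)
Last nonzero remainder: −(55775/324)w + 278875/324. Dividing through by −55775/324 gives the monic gcd w − 5.
Cancel w − 5 from numerator and denominator to get the reduced form.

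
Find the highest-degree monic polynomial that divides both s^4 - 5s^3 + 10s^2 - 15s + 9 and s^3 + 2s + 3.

s^2 - s + 3

Euclidean algorithm in ℚ[s]:
  s^4 - 5s^3 + 10s^2 - 15s + 9 = (s - 5)(s^3 + 2s + 3) + (8s^2 - 8s + 24)
  s^3 + 2s + 3 = ((1/8)s + 1/8)(8s^2 - 8s + 24) + (0)
Last nonzero remainder: 8s^2 - 8s + 24. Dividing through by 8 gives the monic gcd s^2 - s + 3.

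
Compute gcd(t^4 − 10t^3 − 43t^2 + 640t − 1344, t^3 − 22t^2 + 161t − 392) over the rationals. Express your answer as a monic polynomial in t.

t^2 − 15t + 56

Apply the Euclidean algorithm:
  t^4 − 10t^3 − 43t^2 + 640t − 1344 = (t + 12)(t^3 − 22t^2 + 161t − 392) + (60t^2 − 900t + 3360)
  t^3 − 22t^2 + 161t − 392 = ((1/60)t − 7/60)(60t^2 − 900t + 3360) + (0)
Last nonzero remainder: 60t^2 − 900t + 3360. Dividing through by 60 gives the monic gcd t^2 − 15t + 56.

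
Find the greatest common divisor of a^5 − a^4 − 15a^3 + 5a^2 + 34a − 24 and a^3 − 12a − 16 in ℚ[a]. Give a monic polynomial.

Euclidean algorithm in ℚ[a]:
  a^5 − a^4 − 15a^3 + 5a^2 + 34a − 24 = (a^2 − a − 3)(a^3 − 12a − 16) + (9a^2 − 18a − 72)
  a^3 − 12a − 16 = ((1/9)a + 2/9)(9a^2 − 18a − 72) + (0)
Last nonzero remainder: 9a^2 − 18a − 72. Dividing through by 9 gives the monic gcd a^2 − 2a − 8.

a^2 − 2a − 8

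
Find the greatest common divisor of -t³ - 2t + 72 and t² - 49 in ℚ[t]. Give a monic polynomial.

Euclidean algorithm in ℚ[t]:
  -t³ - 2t + 72 = (-t)(t² - 49) + (-51t + 72)
  t² - 49 = (-(1/51)t - 8/289)(-51t + 72) + (-13585/289)
  -51t + 72 = ((14739/13585)t - 20808/13585)(-13585/289) + (0)
The last nonzero remainder is the constant -13585/289, so the polynomials are coprime and gcd = 1.

1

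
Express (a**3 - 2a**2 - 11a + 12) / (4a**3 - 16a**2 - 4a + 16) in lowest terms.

(a + 3)/(4a + 4)

By polynomial division,
  a**3 - 2a**2 - 11a + 12 = (1/4)(4a**3 - 16a**2 - 4a + 16) + (2a**2 - 10a + 8)
  4a**3 - 16a**2 - 4a + 16 = (2a + 2)(2a**2 - 10a + 8) + (0)
Last nonzero remainder: 2a**2 - 10a + 8. Dividing through by 2 gives the monic gcd a**2 - 5a + 4.
Cancel a**2 - 5a + 4 from numerator and denominator to get the reduced form.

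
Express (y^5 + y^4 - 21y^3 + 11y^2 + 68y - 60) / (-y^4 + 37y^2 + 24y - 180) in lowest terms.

(-y^3 + 2y^2 + 5y - 6)/(y^2 - 3y - 18)

Euclidean algorithm in ℚ[y]:
  y^5 + y^4 - 21y^3 + 11y^2 + 68y - 60 = (-y - 1)(-y^4 + 37y^2 + 24y - 180) + (16y^3 + 72y^2 - 88y - 240)
  -y^4 + 37y^2 + 24y - 180 = (-(1/16)y + 9/32)(16y^3 + 72y^2 - 88y - 240) + ((45/4)y^2 + (135/4)y - 225/2)
  16y^3 + 72y^2 - 88y - 240 = ((64/45)y + 32/15)((45/4)y^2 + (135/4)y - 225/2) + (0)
Last nonzero remainder: (45/4)y^2 + (135/4)y - 225/2. Dividing through by 45/4 gives the monic gcd y^2 + 3y - 10.
Cancel y^2 + 3y - 10 from numerator and denominator to get the reduced form.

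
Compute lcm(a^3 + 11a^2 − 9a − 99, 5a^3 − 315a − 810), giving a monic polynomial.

a^5 + 8a^4 − 96a^3 − 666a^2 + 783a + 5346

Apply the Euclidean algorithm:
  a^3 + 11a^2 − 9a − 99 = (1/5)(5a^3 − 315a − 810) + (11a^2 + 54a + 63)
  5a^3 − 315a − 810 = ((5/11)a − 270/121)(11a^2 + 54a + 63) + (−(27000/121)a − 81000/121)
  11a^2 + 54a + 63 = (−(1331/27000)a − 847/9000)(−(27000/121)a − 81000/121) + (0)
Last nonzero remainder: −(27000/121)a − 81000/121. Dividing through by −27000/121 gives the monic gcd a + 3.
Then lcm(f, g) = f·g / gcd(f, g); expanding and making the result monic gives the answer.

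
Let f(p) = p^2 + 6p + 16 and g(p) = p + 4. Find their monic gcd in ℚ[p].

1

Repeated division with remainder:
  p^2 + 6p + 16 = (p + 2)(p + 4) + (8)
  p + 4 = ((1/8)p + 1/2)(8) + (0)
The last nonzero remainder is the constant 8, so the polynomials are coprime and gcd = 1.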